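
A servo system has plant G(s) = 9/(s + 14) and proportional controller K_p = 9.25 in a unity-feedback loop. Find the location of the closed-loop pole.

Closed-loop transfer function: T(s) = K_p·G(s)/(1 + K_p·G(s)) = 83.25/(s + 14 + 83.25) = 83.25/(s + 97.25).
The closed-loop pole is at s = −97.25.

s = -97.25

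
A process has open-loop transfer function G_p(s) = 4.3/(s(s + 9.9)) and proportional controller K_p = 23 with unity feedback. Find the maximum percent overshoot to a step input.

16.5%

The closed-loop denominator s² + 9.9s + 98.9 gives ω_n = √98.9 = 9.945 and ζ = 9.9/(2ω_n) = 0.4977.
%OS = 100·exp(−πζ/√(1−ζ²)) = 100·exp(−π·0.4977/√0.7522) = 16.5%.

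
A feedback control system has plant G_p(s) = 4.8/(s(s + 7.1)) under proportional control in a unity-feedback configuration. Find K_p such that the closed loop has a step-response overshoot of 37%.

K_p = 28.8

From %OS = 100·exp(−πζ/√(1−ζ²)) = 37%, ζ = −ln(0.37)/√(π²+ln²(0.37)) = 0.3017.
Characteristic equation s² + 7.1s + 4.8K_p = 0 gives ζ = 7.1/(2√(4.8K_p)).
Setting ζ = 0.3017: √(4.8K_p) = 7.1/(2·0.3017) = 11.77, so K_p = 138.4/4.8 = 28.8.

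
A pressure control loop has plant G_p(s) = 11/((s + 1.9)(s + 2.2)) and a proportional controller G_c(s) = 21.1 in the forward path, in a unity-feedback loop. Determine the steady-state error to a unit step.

0.0177

The loop is type 0. Static position error constant K_pos = G_c(0)·G_p(0) = 21.1·2.632 = 55.53.
Steady-state error to a unit step: e_ss = 1/(1+K_pos) = 1/56.53 = 0.0177.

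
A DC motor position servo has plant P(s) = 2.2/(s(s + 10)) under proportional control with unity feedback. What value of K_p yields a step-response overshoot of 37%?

From %OS = 100·exp(−πζ/√(1−ζ²)) = 37%, ζ = −ln(0.37)/√(π²+ln²(0.37)) = 0.3017.
Characteristic equation s² + 10s + 2.2K_p = 0 gives ζ = 10/(2√(2.2K_p)).
Setting ζ = 0.3017: √(2.2K_p) = 10/(2·0.3017) = 16.57, so K_p = 274.6/2.2 = 125.

K_p = 125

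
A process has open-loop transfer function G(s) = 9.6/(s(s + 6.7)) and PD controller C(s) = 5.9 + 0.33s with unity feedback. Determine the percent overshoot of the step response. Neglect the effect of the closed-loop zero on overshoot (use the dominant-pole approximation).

6.54%

Forward path: (5.9 + 0.33s)·9.6/(s(s+6.7)). The closed-loop characteristic equation is s² + (6.7 + 9.6·0.33)s + 9.6·5.9 = 0.
That is s² + 9.868s + 56.64 = 0, so ω_n = 7.526 rad/s and ζ = 9.868/(2·7.526) = 0.6556.
%OS = 100·exp(−πζ/√(1−ζ²)) = 6.54%.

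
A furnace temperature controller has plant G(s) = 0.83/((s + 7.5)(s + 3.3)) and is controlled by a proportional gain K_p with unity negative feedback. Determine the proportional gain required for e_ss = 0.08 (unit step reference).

K_p = 343

Steady-state error for a unit step on this type-0 loop is 1/(1 + K_p·G(0)).
G(0) = 0.03354. Require 1/(1 + K_p·0.03354) = 0.08, so 1 + 0.03354·K_p = 12.5.
K_p = (12.5 − 1)/0.03354 = 343.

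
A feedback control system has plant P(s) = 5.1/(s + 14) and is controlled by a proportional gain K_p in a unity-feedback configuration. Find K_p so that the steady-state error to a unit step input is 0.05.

The loop is type 0, so e_ss(step) = 1/(1 + K_pos) with K_pos = K_p·P(0).
P(0) = 0.3643. Require 1/(1 + K_p·0.3643) = 0.05, so 1 + 0.3643·K_p = 20.
K_p = (20 − 1)/0.3643 = 52.2.

K_p = 52.2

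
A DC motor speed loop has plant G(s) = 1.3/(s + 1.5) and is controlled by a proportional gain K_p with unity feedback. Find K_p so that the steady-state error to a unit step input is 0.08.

K_p = 13.3

Steady-state error for a unit step on this type-0 loop is 1/(1 + K_p·G(0)).
G(0) = 0.8667. Require 1/(1 + K_p·0.8667) = 0.08, so 1 + 0.8667·K_p = 12.5.
K_p = (12.5 − 1)/0.8667 = 13.3.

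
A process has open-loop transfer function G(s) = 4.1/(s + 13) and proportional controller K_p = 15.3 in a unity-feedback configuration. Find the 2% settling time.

T_s ≈ 0.0528 s

Closed-loop transfer function: T(s) = K_p·G(s)/(1 + K_p·G(s)) = 62.73/(s + 13 + 62.73) = 62.73/(s + 75.73).
Time constant τ = 1/75.73 = 0.0132 s, so the 2% settling time is about 4τ = 0.0528 s.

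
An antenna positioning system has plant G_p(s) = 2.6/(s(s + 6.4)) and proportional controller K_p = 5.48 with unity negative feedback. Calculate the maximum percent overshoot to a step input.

The closed-loop denominator s² + 6.4s + 14.25 gives ω_n = √14.25 = 3.775 and ζ = 6.4/(2ω_n) = 0.8478.
%OS = 100·exp(−πζ/√(1−ζ²)) = 100·exp(−π·0.8478/√0.2813) = 0.659%.

0.659%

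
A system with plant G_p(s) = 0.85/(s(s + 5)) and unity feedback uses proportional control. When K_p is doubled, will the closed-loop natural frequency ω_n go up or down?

increase

ω_n = √(0.85·K_p), which grows with K_p.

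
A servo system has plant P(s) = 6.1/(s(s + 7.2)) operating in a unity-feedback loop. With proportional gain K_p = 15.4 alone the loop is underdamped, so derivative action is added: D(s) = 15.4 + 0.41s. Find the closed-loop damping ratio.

ζ = 0.5

Forward path: (15.4 + 0.41s)·6.1/(s(s+7.2)). The closed-loop characteristic equation is s² + (7.2 + 6.1·0.41)s + 6.1·15.4 = 0.
That is s² + 9.701s + 93.94 = 0, so ω_n = 9.692 rad/s and ζ = 9.701/(2·9.692) = 0.5005.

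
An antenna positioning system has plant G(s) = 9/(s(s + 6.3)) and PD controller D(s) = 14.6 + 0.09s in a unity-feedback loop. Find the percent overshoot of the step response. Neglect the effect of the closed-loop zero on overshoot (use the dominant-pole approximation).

Forward path: (14.6 + 0.09s)·9/(s(s+6.3)). The closed-loop characteristic equation is s² + (6.3 + 9·0.09)s + 9·14.6 = 0.
That is s² + 7.11s + 131.4 = 0, so ω_n = 11.46 rad/s and ζ = 7.11/(2·11.46) = 0.3101.
%OS = 100·exp(−πζ/√(1−ζ²)) = 35.9%.

35.9%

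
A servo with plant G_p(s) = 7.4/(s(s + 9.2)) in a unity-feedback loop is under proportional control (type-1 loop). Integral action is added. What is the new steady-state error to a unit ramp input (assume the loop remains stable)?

0

The integrator raises the loop to type 2, so K_v → ∞ and e_ss to a ramp is zero.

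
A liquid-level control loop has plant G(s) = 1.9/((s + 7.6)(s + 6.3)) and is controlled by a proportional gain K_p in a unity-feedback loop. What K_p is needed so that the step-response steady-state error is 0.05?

K_p = 479

For a type-0 loop with proportional control, e_ss = 1/(1 + K_p·G(0)).
G(0) = 0.03968. Require 1/(1 + K_p·0.03968) = 0.05, so 1 + 0.03968·K_p = 20.
K_p = (20 − 1)/0.03968 = 479.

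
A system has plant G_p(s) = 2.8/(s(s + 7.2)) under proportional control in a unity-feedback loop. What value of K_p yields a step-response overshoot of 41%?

K_p = 62.1

From %OS = 100·exp(−πζ/√(1−ζ²)) = 41%, ζ = −ln(0.41)/√(π²+ln²(0.41)) = 0.273.
Characteristic equation s² + 7.2s + 2.8K_p = 0 gives ζ = 7.2/(2√(2.8K_p)).
Setting ζ = 0.273: √(2.8K_p) = 7.2/(2·0.273) = 13.19, so K_p = 173.9/2.8 = 62.1.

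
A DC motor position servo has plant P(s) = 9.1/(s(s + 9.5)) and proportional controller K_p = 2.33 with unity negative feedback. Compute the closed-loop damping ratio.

ζ = 1.03

1 + K_p·P(s) = 0 gives s² + 9.5s + 21.2 = 0.
Matching s² + 2ζω_n s + ω_n²: ω_n = √21.2 = 4.605 rad/s and 2ζω_n = 9.5, so ζ = 9.5/(2·4.605) = 1.03.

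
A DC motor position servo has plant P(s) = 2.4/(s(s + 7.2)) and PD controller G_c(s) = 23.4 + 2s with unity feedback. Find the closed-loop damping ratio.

Forward path: (23.4 + 2s)·2.4/(s(s+7.2)). The closed-loop characteristic equation is s² + (7.2 + 2.4·2)s + 2.4·23.4 = 0.
That is s² + 12s + 56.16 = 0, so ω_n = 7.494 rad/s and ζ = 12/(2·7.494) = 0.8006.

ζ = 0.801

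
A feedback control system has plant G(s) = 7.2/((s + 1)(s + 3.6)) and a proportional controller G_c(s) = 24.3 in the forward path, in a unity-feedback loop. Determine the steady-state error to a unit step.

The loop is type 0. Static position error constant K_pos = G_c(0)·G(0) = 24.3·2 = 48.6.
Steady-state error to a unit step: e_ss = 1/(1+K_pos) = 1/49.6 = 0.0202.

0.0202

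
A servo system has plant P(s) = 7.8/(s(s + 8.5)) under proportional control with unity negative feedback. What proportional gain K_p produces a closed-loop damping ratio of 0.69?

K_p = 4.86

Closed-loop characteristic equation: s² + 8.5s + K_p·7.8 = 0.
So ω_n = √(7.8K_p) and 2ζω_n = 8.5, giving ζ = 8.5/(2√(7.8K_p)).
Setting ζ = 0.69: √(7.8K_p) = 8.5/(2·0.69) = 6.159, so K_p = 37.94/7.8 = 4.86.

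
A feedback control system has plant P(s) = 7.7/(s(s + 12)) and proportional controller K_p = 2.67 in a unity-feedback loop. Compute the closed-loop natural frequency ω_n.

ω_n = 4.53 rad/s

The closed-loop denominator is s(s+12) + 2.67·7.7 = s² + 12s + 20.56.
So ω_n² = 20.56 ⇒ ω_n = 4.534 rad/s, and ζ = 12/(2ω_n) = 1.32.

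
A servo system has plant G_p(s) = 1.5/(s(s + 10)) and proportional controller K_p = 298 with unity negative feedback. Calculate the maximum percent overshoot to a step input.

46.5%

The closed-loop denominator s² + 10s + 447 gives ω_n = √447 = 21.14 and ζ = 10/(2ω_n) = 0.2365.
%OS = 100·exp(−πζ/√(1−ζ²)) = 100·exp(−π·0.2365/√0.9441) = 46.5%.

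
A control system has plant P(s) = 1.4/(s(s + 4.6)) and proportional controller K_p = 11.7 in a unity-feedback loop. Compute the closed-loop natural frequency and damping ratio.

With unity feedback the closed-loop characteristic equation is s² + 4.6s + 11.7·1.4 = s² + 4.6s + 16.38 = 0.
So ω_n² = 16.38 ⇒ ω_n = 4.047 rad/s, and ζ = 4.6/(2ω_n) = 0.568.

ω_n = 4.05 rad/s, ζ = 0.568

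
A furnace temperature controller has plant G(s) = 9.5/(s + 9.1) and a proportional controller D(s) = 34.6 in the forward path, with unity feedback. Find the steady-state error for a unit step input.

The loop is type 0. Static position error constant K_pos = D(0)·G(0) = 34.6·1.044 = 36.12.
Steady-state error to a unit step: e_ss = 1/(1+K_pos) = 1/37.12 = 0.0269.

0.0269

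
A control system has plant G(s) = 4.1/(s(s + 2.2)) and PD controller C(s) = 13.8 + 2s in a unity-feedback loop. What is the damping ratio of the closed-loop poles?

ζ = 0.691

Forward path: (13.8 + 2s)·4.1/(s(s+2.2)). The closed-loop characteristic equation is s² + (2.2 + 4.1·2)s + 4.1·13.8 = 0.
That is s² + 10.4s + 56.58 = 0, so ω_n = 7.522 rad/s and ζ = 10.4/(2·7.522) = 0.6913.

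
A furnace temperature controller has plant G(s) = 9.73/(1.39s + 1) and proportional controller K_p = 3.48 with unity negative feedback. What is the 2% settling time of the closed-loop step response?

Closed loop: T(s) = K_p·G/(1+K_p·G) = 33.86/(1.39s + 1 + 33.86), with pole at s = −(1 + 33.86)/1.39 = −25.08.
τ = 1/25.08 = 0.03987 s, so 2% settling time ≈ 4τ = 0.159 s.

T_s ≈ 0.159 s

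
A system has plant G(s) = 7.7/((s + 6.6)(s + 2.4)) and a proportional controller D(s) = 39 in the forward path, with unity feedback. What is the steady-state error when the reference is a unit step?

0.0501

The loop is type 0. Static position error constant K_pos = D(0)·G(0) = 39·0.4861 = 18.96.
Steady-state error to a unit step: e_ss = 1/(1+K_pos) = 1/19.96 = 0.0501.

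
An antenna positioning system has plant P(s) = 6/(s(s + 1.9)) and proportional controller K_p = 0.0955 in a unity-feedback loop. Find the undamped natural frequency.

1 + K_p·P(s) = 0 gives s² + 1.9s + 0.573 = 0.
Matching s² + 2ζω_n s + ω_n²: ω_n = √0.573 = 0.757 rad/s and 2ζω_n = 1.9, so ζ = 1.9/(2·0.757) = 1.26.

ω_n = 0.757 rad/s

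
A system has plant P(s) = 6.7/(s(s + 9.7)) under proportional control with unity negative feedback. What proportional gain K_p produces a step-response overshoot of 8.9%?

From %OS = 100·exp(−πζ/√(1−ζ²)) = 8.9%, ζ = −ln(0.089)/√(π²+ln²(0.089)) = 0.6101.
Characteristic equation s² + 9.7s + 6.7K_p = 0 gives ζ = 9.7/(2√(6.7K_p)).
Setting ζ = 0.6101: √(6.7K_p) = 9.7/(2·0.6101) = 7.949, so K_p = 63.19/6.7 = 9.43.

K_p = 9.43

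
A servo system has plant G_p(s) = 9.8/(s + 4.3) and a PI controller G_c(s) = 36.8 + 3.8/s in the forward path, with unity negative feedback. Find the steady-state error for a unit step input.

0

The open loop G_c(s)G_p(s) has a pole at the origin (type 1), so the static position error constant is infinite and e_ss = 1/(1+∞) = 0.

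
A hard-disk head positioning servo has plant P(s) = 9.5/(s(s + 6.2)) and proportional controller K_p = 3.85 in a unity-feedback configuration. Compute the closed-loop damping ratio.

1 + K_p·P(s) = 0 gives s² + 6.2s + 36.58 = 0.
So ω_n² = 36.58 ⇒ ω_n = 6.048 rad/s, and ζ = 6.2/(2ω_n) = 0.513.

ζ = 0.513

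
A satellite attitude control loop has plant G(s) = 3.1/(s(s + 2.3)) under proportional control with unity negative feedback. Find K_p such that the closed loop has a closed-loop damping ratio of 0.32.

Closed-loop characteristic equation: s² + 2.3s + K_p·3.1 = 0.
So ω_n = √(3.1K_p) and 2ζω_n = 2.3, giving ζ = 2.3/(2√(3.1K_p)).
Setting ζ = 0.32: √(3.1K_p) = 2.3/(2·0.32) = 3.594, so K_p = 12.92/3.1 = 4.17.

K_p = 4.17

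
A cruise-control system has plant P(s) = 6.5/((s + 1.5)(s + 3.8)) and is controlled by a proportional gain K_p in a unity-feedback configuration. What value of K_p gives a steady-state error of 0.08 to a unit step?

For a type-0 loop with proportional control, e_ss = 1/(1 + K_p·P(0)).
P(0) = 1.14. Require 1/(1 + K_p·1.14) = 0.08, so 1 + 1.14·K_p = 12.5.
K_p = (12.5 − 1)/1.14 = 10.1.

K_p = 10.1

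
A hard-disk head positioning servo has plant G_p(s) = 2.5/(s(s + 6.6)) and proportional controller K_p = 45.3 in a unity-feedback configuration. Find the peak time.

T_p = 0.311 s

Closed-loop characteristic equation: s² + 6.6s + 113.2 = 0, so ω_n = 10.64 rad/s and ζ = 6.6/(2·10.64) = 0.3101.
Damped frequency ω_d = ω_n√(1−ζ²) = 10.12 rad/s, so peak time T_p = π/ω_d = 0.311 s.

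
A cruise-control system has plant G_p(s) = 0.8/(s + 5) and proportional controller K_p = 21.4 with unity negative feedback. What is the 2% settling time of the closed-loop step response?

Closed-loop transfer function: T(s) = K_p·G_p(s)/(1 + K_p·G_p(s)) = 17.12/(s + 5 + 17.12) = 17.12/(s + 22.12).
Time constant τ = 1/22.12 = 0.04521 s, so the 2% settling time is about 4τ = 0.181 s.

T_s ≈ 0.181 s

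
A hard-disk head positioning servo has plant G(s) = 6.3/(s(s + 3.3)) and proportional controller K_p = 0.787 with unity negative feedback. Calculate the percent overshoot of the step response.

From 1 + K_pG(s) = 0: s² + 3.3s + 4.958 = 0 ⇒ ω_n = 2.227, ζ = 0.741.
%OS = 100·exp(−πζ/√(1−ζ²)) = 100·exp(−π·0.741/√0.4509) = 3.12%.

3.12%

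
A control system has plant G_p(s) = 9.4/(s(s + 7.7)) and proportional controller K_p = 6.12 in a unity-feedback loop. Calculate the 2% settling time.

The closed-loop denominator s² + 7.7s + 57.53 gives ω_n = √57.53 = 7.585 and ζ = 7.7/(2ω_n) = 0.5076.
2% settling time T_s ≈ 4/(ζω_n) = 4/3.85 = 1.04 s.

T_s ≈ 1.04 s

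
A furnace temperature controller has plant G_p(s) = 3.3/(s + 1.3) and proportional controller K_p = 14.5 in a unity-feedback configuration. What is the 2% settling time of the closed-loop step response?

Closed-loop transfer function: T(s) = K_p·G_p(s)/(1 + K_p·G_p(s)) = 47.85/(s + 1.3 + 47.85) = 47.85/(s + 49.15).
Time constant τ = 1/49.15 = 0.02035 s, so the 2% settling time is about 4τ = 0.0814 s.

T_s ≈ 0.0814 s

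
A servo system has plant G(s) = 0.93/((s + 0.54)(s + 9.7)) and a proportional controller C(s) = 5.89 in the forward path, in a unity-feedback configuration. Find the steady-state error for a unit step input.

The loop is type 0. Static position error constant K_pos = C(0)·G(0) = 5.89·0.1775 = 1.046.
Steady-state error to a unit step: e_ss = 1/(1+K_pos) = 1/2.046 = 0.489.

0.489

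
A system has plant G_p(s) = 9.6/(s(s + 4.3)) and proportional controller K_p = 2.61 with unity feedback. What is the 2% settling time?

T_s ≈ 1.86 s

The closed-loop denominator s² + 4.3s + 25.06 gives ω_n = √25.06 = 5.006 and ζ = 4.3/(2ω_n) = 0.4295.
2% settling time T_s ≈ 4/(ζω_n) = 4/2.15 = 1.86 s.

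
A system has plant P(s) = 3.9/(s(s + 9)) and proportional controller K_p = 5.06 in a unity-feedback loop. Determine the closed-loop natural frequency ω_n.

The closed-loop denominator is s(s+9) + 5.06·3.9 = s² + 9s + 19.73.
So ω_n² = 19.73 ⇒ ω_n = 4.442 rad/s, and ζ = 9/(2ω_n) = 1.01.

ω_n = 4.44 rad/s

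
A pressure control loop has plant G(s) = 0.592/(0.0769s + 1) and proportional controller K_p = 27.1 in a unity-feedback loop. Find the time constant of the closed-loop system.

Closed loop: T(s) = K_p·G/(1+K_p·G) = 16.04/(0.0769s + 1 + 16.04), with pole at s = −(1 + 16.04)/0.0769 = −221.6.
Closed-loop time constant τ = 1/221.6 = 0.00451 s.

τ = 0.00451 s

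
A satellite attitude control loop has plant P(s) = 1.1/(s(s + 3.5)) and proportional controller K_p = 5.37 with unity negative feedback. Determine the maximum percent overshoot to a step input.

The closed-loop denominator s² + 3.5s + 5.907 gives ω_n = √5.907 = 2.43 and ζ = 3.5/(2ω_n) = 0.72.
%OS = 100·exp(−πζ/√(1−ζ²)) = 100·exp(−π·0.72/√0.4815) = 3.84%.

3.84%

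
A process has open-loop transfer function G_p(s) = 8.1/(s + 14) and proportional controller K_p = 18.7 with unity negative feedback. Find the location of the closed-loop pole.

s = -165.5

Closed-loop transfer function: T(s) = K_p·G_p(s)/(1 + K_p·G_p(s)) = 151.5/(s + 14 + 151.5) = 151.5/(s + 165.5).
The closed-loop pole is at s = −165.5.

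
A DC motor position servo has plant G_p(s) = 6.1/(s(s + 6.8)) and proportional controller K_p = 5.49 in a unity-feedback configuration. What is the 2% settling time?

T_s ≈ 1.18 s

The closed-loop denominator s² + 6.8s + 33.49 gives ω_n = √33.49 = 5.787 and ζ = 6.8/(2ω_n) = 0.5875.
2% settling time T_s ≈ 4/(ζω_n) = 4/3.4 = 1.18 s.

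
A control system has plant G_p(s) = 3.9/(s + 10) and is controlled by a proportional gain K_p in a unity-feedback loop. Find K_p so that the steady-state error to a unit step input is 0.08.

K_p = 29.5

For a type-0 loop with proportional control, e_ss = 1/(1 + K_p·G_p(0)).
G_p(0) = 0.39. Require 1/(1 + K_p·0.39) = 0.08, so 1 + 0.39·K_p = 12.5.
K_p = (12.5 − 1)/0.39 = 29.5.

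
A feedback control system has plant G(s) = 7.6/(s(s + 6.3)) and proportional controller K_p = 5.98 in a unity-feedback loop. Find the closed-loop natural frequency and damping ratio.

ω_n = 6.74 rad/s, ζ = 0.467

1 + K_p·G(s) = 0 gives s² + 6.3s + 45.45 = 0.
Matching s² + 2ζω_n s + ω_n²: ω_n = √45.45 = 6.742 rad/s and 2ζω_n = 6.3, so ζ = 6.3/(2·6.742) = 0.467.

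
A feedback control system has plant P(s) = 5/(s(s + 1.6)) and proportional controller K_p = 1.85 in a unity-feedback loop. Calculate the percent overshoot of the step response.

42.5%

From 1 + K_pP(s) = 0: s² + 1.6s + 9.25 = 0 ⇒ ω_n = 3.041, ζ = 0.263.
%OS = 100·exp(−πζ/√(1−ζ²)) = 100·exp(−π·0.263/√0.9308) = 42.5%.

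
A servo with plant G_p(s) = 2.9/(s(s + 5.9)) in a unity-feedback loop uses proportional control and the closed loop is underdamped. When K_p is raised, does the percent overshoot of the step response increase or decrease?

increase

ζ = 5.9/(2√(2.9K_p)) decreases as K_p grows; lower damping means more overshoot.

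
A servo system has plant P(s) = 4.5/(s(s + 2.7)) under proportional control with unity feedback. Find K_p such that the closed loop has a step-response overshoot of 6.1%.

From %OS = 100·exp(−πζ/√(1−ζ²)) = 6.1%, ζ = −ln(0.061)/√(π²+ln²(0.061)) = 0.6649.
Characteristic equation s² + 2.7s + 4.5K_p = 0 gives ζ = 2.7/(2√(4.5K_p)).
Setting ζ = 0.6649: √(4.5K_p) = 2.7/(2·0.6649) = 2.03, so K_p = 4.122/4.5 = 0.916.

K_p = 0.916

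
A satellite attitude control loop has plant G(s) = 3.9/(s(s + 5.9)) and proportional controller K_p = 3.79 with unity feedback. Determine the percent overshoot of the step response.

2.33%

The closed-loop denominator s² + 5.9s + 14.78 gives ω_n = √14.78 = 3.845 and ζ = 5.9/(2ω_n) = 0.7673.
%OS = 100·exp(−πζ/√(1−ζ²)) = 100·exp(−π·0.7673/√0.4112) = 2.33%.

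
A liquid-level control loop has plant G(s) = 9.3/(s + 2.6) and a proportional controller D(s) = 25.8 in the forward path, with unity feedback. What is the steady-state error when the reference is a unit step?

0.0107

The loop is type 0. Static position error constant K_pos = D(0)·G(0) = 25.8·3.577 = 92.28.
Steady-state error to a unit step: e_ss = 1/(1+K_pos) = 1/93.28 = 0.0107.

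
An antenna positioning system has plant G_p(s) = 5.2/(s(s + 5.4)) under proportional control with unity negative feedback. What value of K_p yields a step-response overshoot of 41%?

From %OS = 100·exp(−πζ/√(1−ζ²)) = 41%, ζ = −ln(0.41)/√(π²+ln²(0.41)) = 0.273.
Characteristic equation s² + 5.4s + 5.2K_p = 0 gives ζ = 5.4/(2√(5.2K_p)).
Setting ζ = 0.273: √(5.2K_p) = 5.4/(2·0.273) = 9.889, so K_p = 97.8/5.2 = 18.8.

K_p = 18.8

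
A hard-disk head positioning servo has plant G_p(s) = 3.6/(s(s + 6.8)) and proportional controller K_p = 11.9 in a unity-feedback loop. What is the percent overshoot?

From 1 + K_pG_p(s) = 0: s² + 6.8s + 42.84 = 0 ⇒ ω_n = 6.545, ζ = 0.5195.
%OS = 100·exp(−πζ/√(1−ζ²)) = 100·exp(−π·0.5195/√0.7302) = 14.8%.

14.8%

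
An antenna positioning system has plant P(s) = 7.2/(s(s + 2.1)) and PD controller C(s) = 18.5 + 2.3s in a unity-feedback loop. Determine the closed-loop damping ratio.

Forward path: (18.5 + 2.3s)·7.2/(s(s+2.1)). The closed-loop characteristic equation is s² + (2.1 + 7.2·2.3)s + 7.2·18.5 = 0.
That is s² + 18.66s + 133.2 = 0, so ω_n = 11.54 rad/s and ζ = 18.66/(2·11.54) = 0.8084.

ζ = 0.808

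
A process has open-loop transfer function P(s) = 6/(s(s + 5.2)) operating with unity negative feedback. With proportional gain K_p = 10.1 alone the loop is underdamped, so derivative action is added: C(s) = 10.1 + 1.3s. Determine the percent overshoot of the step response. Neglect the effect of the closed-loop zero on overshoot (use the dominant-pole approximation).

Forward path: (10.1 + 1.3s)·6/(s(s+5.2)). The closed-loop characteristic equation is s² + (5.2 + 6·1.3)s + 6·10.1 = 0.
That is s² + 13s + 60.6 = 0, so ω_n = 7.785 rad/s and ζ = 13/(2·7.785) = 0.835.
%OS = 100·exp(−πζ/√(1−ζ²)) = 0.851%.

0.851%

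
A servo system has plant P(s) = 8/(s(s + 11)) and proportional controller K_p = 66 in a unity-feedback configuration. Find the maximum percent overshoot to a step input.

Closed-loop characteristic equation: s² + 11s + 528 = 0, so ω_n = 22.98 rad/s and ζ = 11/(2·22.98) = 0.2394.
%OS = 100·exp(−πζ/√(1−ζ²)) = 100·exp(−π·0.2394/√0.9427) = 46.1%.

46.1%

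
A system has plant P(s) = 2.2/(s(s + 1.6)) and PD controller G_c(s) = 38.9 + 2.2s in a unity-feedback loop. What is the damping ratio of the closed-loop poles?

ζ = 0.348

Forward path: (38.9 + 2.2s)·2.2/(s(s+1.6)). The closed-loop characteristic equation is s² + (1.6 + 2.2·2.2)s + 2.2·38.9 = 0.
That is s² + 6.44s + 85.58 = 0, so ω_n = 9.251 rad/s and ζ = 6.44/(2·9.251) = 0.3481.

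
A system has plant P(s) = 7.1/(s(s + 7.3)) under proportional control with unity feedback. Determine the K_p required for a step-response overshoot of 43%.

K_p = 27.9

From %OS = 100·exp(−πζ/√(1−ζ²)) = 43%, ζ = −ln(0.43)/√(π²+ln²(0.43)) = 0.2594.
Characteristic equation s² + 7.3s + 7.1K_p = 0 gives ζ = 7.3/(2√(7.1K_p)).
Setting ζ = 0.2594: √(7.1K_p) = 7.3/(2·0.2594) = 14.07, so K_p = 197.9/7.1 = 27.9.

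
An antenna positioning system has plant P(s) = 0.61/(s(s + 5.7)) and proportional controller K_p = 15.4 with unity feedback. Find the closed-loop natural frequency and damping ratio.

With unity feedback the closed-loop characteristic equation is s² + 5.7s + 15.4·0.61 = s² + 5.7s + 9.394 = 0.
So ω_n² = 9.394 ⇒ ω_n = 3.065 rad/s, and ζ = 5.7/(2ω_n) = 0.93.

ω_n = 3.06 rad/s, ζ = 0.93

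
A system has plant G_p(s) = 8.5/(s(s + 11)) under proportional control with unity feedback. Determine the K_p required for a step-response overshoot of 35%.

From %OS = 100·exp(−πζ/√(1−ζ²)) = 35%, ζ = −ln(0.35)/√(π²+ln²(0.35)) = 0.3169.
Characteristic equation s² + 11s + 8.5K_p = 0 gives ζ = 11/(2√(8.5K_p)).
Setting ζ = 0.3169: √(8.5K_p) = 11/(2·0.3169) = 17.35, so K_p = 301.1/8.5 = 35.4.

K_p = 35.4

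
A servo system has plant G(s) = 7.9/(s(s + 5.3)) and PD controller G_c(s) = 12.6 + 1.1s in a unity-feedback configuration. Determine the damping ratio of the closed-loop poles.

Forward path: (12.6 + 1.1s)·7.9/(s(s+5.3)). The closed-loop characteristic equation is s² + (5.3 + 7.9·1.1)s + 7.9·12.6 = 0.
That is s² + 13.99s + 99.54 = 0, so ω_n = 9.977 rad/s and ζ = 13.99/(2·9.977) = 0.7011.

ζ = 0.701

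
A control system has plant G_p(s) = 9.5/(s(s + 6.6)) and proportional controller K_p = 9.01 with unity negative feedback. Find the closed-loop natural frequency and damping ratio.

ω_n = 9.25 rad/s, ζ = 0.357

With unity feedback the closed-loop characteristic equation is s² + 6.6s + 9.01·9.5 = s² + 6.6s + 85.59 = 0.
Matching s² + 2ζω_n s + ω_n²: ω_n = √85.59 = 9.252 rad/s and 2ζω_n = 6.6, so ζ = 6.6/(2·9.252) = 0.357.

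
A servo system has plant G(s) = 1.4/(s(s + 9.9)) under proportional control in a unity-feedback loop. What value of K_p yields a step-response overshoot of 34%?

K_p = 166

From %OS = 100·exp(−πζ/√(1−ζ²)) = 34%, ζ = −ln(0.34)/√(π²+ln²(0.34)) = 0.3248.
Characteristic equation s² + 9.9s + 1.4K_p = 0 gives ζ = 9.9/(2√(1.4K_p)).
Setting ζ = 0.3248: √(1.4K_p) = 9.9/(2·0.3248) = 15.24, so K_p = 232.3/1.4 = 166.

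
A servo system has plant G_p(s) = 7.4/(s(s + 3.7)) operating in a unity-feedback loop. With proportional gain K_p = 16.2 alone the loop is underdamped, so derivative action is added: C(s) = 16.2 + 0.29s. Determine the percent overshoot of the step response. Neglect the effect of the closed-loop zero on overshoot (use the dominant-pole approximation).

Forward path: (16.2 + 0.29s)·7.4/(s(s+3.7)). The closed-loop characteristic equation is s² + (3.7 + 7.4·0.29)s + 7.4·16.2 = 0.
That is s² + 5.846s + 119.9 = 0, so ω_n = 10.95 rad/s and ζ = 5.846/(2·10.95) = 0.267.
%OS = 100·exp(−πζ/√(1−ζ²)) = 41.9%.

41.9%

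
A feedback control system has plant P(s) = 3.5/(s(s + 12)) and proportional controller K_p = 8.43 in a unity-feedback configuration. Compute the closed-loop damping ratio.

With unity feedback the closed-loop characteristic equation is s² + 12s + 8.43·3.5 = s² + 12s + 29.5 = 0.
So ω_n² = 29.5 ⇒ ω_n = 5.432 rad/s, and ζ = 12/(2ω_n) = 1.1.

ζ = 1.1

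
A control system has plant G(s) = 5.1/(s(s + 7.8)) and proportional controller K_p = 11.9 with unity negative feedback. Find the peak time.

Closed-loop characteristic equation: s² + 7.8s + 60.69 = 0, so ω_n = 7.79 rad/s and ζ = 7.8/(2·7.79) = 0.5006.
Damped frequency ω_d = ω_n√(1−ζ²) = 6.744 rad/s, so peak time T_p = π/ω_d = 0.466 s.

T_p = 0.466 s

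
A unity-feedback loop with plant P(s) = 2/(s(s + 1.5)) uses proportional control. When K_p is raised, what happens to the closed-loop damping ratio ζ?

decrease

ζ = 1.5/(2√(2K_p)); increasing K_p raises the denominator, so ζ falls.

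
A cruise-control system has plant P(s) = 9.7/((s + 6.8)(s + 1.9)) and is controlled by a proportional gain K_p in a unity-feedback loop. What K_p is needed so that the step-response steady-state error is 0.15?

K_p = 7.55

Steady-state error for a unit step on this type-0 loop is 1/(1 + K_p·P(0)).
P(0) = 0.7508. Require 1/(1 + K_p·0.7508) = 0.15, so 1 + 0.7508·K_p = 6.667.
K_p = (6.667 − 1)/0.7508 = 7.55.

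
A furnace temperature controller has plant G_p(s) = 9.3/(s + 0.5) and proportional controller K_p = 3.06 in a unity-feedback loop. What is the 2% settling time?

Closed-loop transfer function: T(s) = K_p·G_p(s)/(1 + K_p·G_p(s)) = 28.46/(s + 0.5 + 28.46) = 28.46/(s + 28.96).
Time constant τ = 1/28.96 = 0.03453 s, so the 2% settling time is about 4τ = 0.138 s.

T_s ≈ 0.138 s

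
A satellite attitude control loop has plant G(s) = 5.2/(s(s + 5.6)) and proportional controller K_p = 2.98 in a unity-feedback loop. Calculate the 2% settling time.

T_s ≈ 1.43 s

Closed-loop characteristic equation: s² + 5.6s + 15.5 = 0, so ω_n = 3.936 rad/s and ζ = 5.6/(2·3.936) = 0.7113.
2% settling time T_s ≈ 4/(ζω_n) = 4/2.8 = 1.43 s.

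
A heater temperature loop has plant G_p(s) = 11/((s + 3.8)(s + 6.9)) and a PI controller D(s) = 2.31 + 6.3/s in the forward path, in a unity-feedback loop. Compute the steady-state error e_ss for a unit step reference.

0

The open loop D(s)G_p(s) has a pole at the origin (type 1), so the static position error constant is infinite and e_ss = 1/(1+∞) = 0.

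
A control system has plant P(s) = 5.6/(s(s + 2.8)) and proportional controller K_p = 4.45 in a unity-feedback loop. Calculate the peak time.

The closed-loop denominator s² + 2.8s + 24.92 gives ω_n = √24.92 = 4.992 and ζ = 2.8/(2ω_n) = 0.2804.
Damped frequency ω_d = ω_n√(1−ζ²) = 4.792 rad/s, so peak time T_p = π/ω_d = 0.656 s.

T_p = 0.656 s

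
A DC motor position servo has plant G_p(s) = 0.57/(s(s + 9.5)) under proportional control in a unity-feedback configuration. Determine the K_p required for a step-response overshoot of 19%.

From %OS = 100·exp(−πζ/√(1−ζ²)) = 19%, ζ = −ln(0.19)/√(π²+ln²(0.19)) = 0.4673.
Characteristic equation s² + 9.5s + 0.57K_p = 0 gives ζ = 9.5/(2√(0.57K_p)).
Setting ζ = 0.4673: √(0.57K_p) = 9.5/(2·0.4673) = 10.16, so K_p = 103.3/0.57 = 181.

K_p = 181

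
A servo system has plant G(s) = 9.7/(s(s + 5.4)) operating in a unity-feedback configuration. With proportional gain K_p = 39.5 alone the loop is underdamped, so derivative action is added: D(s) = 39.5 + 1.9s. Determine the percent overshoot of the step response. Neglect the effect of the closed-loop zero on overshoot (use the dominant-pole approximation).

Forward path: (39.5 + 1.9s)·9.7/(s(s+5.4)). The closed-loop characteristic equation is s² + (5.4 + 9.7·1.9)s + 9.7·39.5 = 0.
That is s² + 23.83s + 383.1 = 0, so ω_n = 19.57 rad/s and ζ = 23.83/(2·19.57) = 0.6087.
%OS = 100·exp(−πζ/√(1−ζ²)) = 8.98%.

8.98%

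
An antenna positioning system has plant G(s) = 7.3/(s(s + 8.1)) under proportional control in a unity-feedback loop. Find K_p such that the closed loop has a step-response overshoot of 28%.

K_p = 15.9

From %OS = 100·exp(−πζ/√(1−ζ²)) = 28%, ζ = −ln(0.28)/√(π²+ln²(0.28)) = 0.3755.
Characteristic equation s² + 8.1s + 7.3K_p = 0 gives ζ = 8.1/(2√(7.3K_p)).
Setting ζ = 0.3755: √(7.3K_p) = 8.1/(2·0.3755) = 10.78, so K_p = 116.3/7.3 = 15.9.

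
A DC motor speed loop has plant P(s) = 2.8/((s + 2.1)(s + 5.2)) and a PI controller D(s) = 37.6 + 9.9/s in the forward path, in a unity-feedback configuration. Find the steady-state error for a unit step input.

0

The open loop D(s)P(s) has a pole at the origin (type 1), so the static position error constant is infinite and e_ss = 1/(1+∞) = 0.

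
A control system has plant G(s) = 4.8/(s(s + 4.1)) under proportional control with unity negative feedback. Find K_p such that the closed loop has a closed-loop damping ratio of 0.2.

Closed-loop characteristic equation: s² + 4.1s + K_p·4.8 = 0.
So ω_n = √(4.8K_p) and 2ζω_n = 4.1, giving ζ = 4.1/(2√(4.8K_p)).
Setting ζ = 0.2: √(4.8K_p) = 4.1/(2·0.2) = 10.25, so K_p = 105.1/4.8 = 21.9.

K_p = 21.9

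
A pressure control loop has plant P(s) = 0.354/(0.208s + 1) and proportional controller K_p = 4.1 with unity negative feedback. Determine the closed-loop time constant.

τ = 0.0848 s

Closed loop: T(s) = K_p·P/(1+K_p·P) = 1.451/(0.208s + 1 + 1.451), with pole at s = −(1 + 1.451)/0.208 = −11.79.
Closed-loop time constant τ = 1/11.79 = 0.0848 s.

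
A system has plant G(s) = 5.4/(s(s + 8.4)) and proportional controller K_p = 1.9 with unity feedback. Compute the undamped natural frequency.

ω_n = 3.2 rad/s

The closed-loop denominator is s(s+8.4) + 1.9·5.4 = s² + 8.4s + 10.26.
So ω_n² = 10.26 ⇒ ω_n = 3.203 rad/s, and ζ = 8.4/(2ω_n) = 1.31.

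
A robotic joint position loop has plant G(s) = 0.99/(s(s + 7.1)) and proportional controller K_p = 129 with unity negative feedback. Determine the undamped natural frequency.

ω_n = 11.3 rad/s

The closed-loop denominator is s(s+7.1) + 129·0.99 = s² + 7.1s + 127.7.
Matching s² + 2ζω_n s + ω_n²: ω_n = √127.7 = 11.3 rad/s and 2ζω_n = 7.1, so ζ = 7.1/(2·11.3) = 0.314.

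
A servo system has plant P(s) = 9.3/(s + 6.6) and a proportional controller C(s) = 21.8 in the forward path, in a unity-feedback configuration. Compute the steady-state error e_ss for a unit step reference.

0.0315

The loop is type 0. Static position error constant K_pos = C(0)·P(0) = 21.8·1.409 = 30.72.
Steady-state error to a unit step: e_ss = 1/(1+K_pos) = 1/31.72 = 0.0315.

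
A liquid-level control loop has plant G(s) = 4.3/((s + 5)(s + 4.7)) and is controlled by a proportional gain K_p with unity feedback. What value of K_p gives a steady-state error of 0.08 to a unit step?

The loop is type 0, so e_ss(step) = 1/(1 + K_pos) with K_pos = K_p·G(0).
G(0) = 0.183. Require 1/(1 + K_p·0.183) = 0.08, so 1 + 0.183·K_p = 12.5.
K_p = (12.5 − 1)/0.183 = 62.8.

K_p = 62.8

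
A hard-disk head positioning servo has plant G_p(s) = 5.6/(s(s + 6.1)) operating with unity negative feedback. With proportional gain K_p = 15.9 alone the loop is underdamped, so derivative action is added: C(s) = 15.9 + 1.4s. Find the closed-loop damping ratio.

Forward path: (15.9 + 1.4s)·5.6/(s(s+6.1)). The closed-loop characteristic equation is s² + (6.1 + 5.6·1.4)s + 5.6·15.9 = 0.
That is s² + 13.94s + 89.04 = 0, so ω_n = 9.436 rad/s and ζ = 13.94/(2·9.436) = 0.7387.

ζ = 0.739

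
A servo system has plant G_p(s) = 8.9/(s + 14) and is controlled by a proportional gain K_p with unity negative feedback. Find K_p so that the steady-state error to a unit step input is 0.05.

The loop is type 0, so e_ss(step) = 1/(1 + K_pos) with K_pos = K_p·G_p(0).
G_p(0) = 0.6357. Require 1/(1 + K_p·0.6357) = 0.05, so 1 + 0.6357·K_p = 20.
K_p = (20 − 1)/0.6357 = 29.9.

K_p = 29.9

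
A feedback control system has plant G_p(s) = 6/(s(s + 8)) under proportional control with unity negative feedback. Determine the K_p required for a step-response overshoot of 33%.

From %OS = 100·exp(−πζ/√(1−ζ²)) = 33%, ζ = −ln(0.33)/√(π²+ln²(0.33)) = 0.3328.
Characteristic equation s² + 8s + 6K_p = 0 gives ζ = 8/(2√(6K_p)).
Setting ζ = 0.3328: √(6K_p) = 8/(2·0.3328) = 12.02, so K_p = 144.5/6 = 24.1.

K_p = 24.1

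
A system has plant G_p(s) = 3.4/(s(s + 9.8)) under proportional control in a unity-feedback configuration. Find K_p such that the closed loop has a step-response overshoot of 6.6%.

From %OS = 100·exp(−πζ/√(1−ζ²)) = 6.6%, ζ = −ln(0.066)/√(π²+ln²(0.066)) = 0.6543.
Characteristic equation s² + 9.8s + 3.4K_p = 0 gives ζ = 9.8/(2√(3.4K_p)).
Setting ζ = 0.6543: √(3.4K_p) = 9.8/(2·0.6543) = 7.489, so K_p = 56.08/3.4 = 16.5.

K_p = 16.5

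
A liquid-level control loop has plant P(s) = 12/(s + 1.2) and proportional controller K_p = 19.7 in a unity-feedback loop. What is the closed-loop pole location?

s = -237.6

Closed-loop transfer function: T(s) = K_p·P(s)/(1 + K_p·P(s)) = 236.4/(s + 1.2 + 236.4) = 236.4/(s + 237.6).
The closed-loop pole is at s = −237.6.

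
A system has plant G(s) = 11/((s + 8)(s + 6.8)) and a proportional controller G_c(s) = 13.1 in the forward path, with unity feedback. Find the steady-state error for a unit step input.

The loop is type 0. Static position error constant K_pos = G_c(0)·G(0) = 13.1·0.2022 = 2.649.
Steady-state error to a unit step: e_ss = 1/(1+K_pos) = 1/3.649 = 0.274.

0.274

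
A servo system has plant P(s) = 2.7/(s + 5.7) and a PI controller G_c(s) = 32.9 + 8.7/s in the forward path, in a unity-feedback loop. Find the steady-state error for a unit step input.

0

The open loop G_c(s)P(s) has a pole at the origin (type 1), so the static position error constant is infinite and e_ss = 1/(1+∞) = 0.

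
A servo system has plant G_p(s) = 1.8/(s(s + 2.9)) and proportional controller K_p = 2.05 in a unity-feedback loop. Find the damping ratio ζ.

ζ = 0.755

1 + K_p·G_p(s) = 0 gives s² + 2.9s + 3.69 = 0.
So ω_n² = 3.69 ⇒ ω_n = 1.921 rad/s, and ζ = 2.9/(2ω_n) = 0.755.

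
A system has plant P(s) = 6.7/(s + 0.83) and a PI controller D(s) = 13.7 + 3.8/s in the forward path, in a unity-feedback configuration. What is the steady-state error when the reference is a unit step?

0

The open loop D(s)P(s) has a pole at the origin (type 1), so the static position error constant is infinite and e_ss = 1/(1+∞) = 0.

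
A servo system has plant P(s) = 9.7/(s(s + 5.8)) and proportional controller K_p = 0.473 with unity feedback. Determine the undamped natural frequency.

ω_n = 2.14 rad/s

1 + K_p·P(s) = 0 gives s² + 5.8s + 4.588 = 0.
So ω_n² = 4.588 ⇒ ω_n = 2.142 rad/s, and ζ = 5.8/(2ω_n) = 1.35.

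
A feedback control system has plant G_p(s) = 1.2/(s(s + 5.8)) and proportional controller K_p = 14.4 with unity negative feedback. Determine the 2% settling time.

Closed-loop characteristic equation: s² + 5.8s + 17.28 = 0, so ω_n = 4.157 rad/s and ζ = 5.8/(2·4.157) = 0.6976.
2% settling time T_s ≈ 4/(ζω_n) = 4/2.9 = 1.38 s.

T_s ≈ 1.38 s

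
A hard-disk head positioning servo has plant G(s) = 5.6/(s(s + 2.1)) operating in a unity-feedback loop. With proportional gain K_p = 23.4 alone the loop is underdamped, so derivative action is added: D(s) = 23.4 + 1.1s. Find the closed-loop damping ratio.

ζ = 0.361

Forward path: (23.4 + 1.1s)·5.6/(s(s+2.1)). The closed-loop characteristic equation is s² + (2.1 + 5.6·1.1)s + 5.6·23.4 = 0.
That is s² + 8.26s + 131 = 0, so ω_n = 11.45 rad/s and ζ = 8.26/(2·11.45) = 0.3608.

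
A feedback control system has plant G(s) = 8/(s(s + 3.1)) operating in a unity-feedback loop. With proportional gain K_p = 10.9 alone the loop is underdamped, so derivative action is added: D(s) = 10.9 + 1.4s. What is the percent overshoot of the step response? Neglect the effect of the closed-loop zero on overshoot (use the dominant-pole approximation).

Forward path: (10.9 + 1.4s)·8/(s(s+3.1)). The closed-loop characteristic equation is s² + (3.1 + 8·1.4)s + 8·10.9 = 0.
That is s² + 14.3s + 87.2 = 0, so ω_n = 9.338 rad/s and ζ = 14.3/(2·9.338) = 0.7657.
%OS = 100·exp(−πζ/√(1−ζ²)) = 2.38%.

2.38%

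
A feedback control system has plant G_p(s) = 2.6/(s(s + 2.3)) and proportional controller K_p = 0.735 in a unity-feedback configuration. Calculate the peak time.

T_p = 4.1 s

From 1 + K_pG_p(s) = 0: s² + 2.3s + 1.911 = 0 ⇒ ω_n = 1.382, ζ = 0.8319.
Damped frequency ω_d = ω_n√(1−ζ²) = 0.7671 rad/s, so peak time T_p = π/ω_d = 4.1 s.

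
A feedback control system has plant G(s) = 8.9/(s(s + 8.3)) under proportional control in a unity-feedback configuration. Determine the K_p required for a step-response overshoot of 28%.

From %OS = 100·exp(−πζ/√(1−ζ²)) = 28%, ζ = −ln(0.28)/√(π²+ln²(0.28)) = 0.3755.
Characteristic equation s² + 8.3s + 8.9K_p = 0 gives ζ = 8.3/(2√(8.9K_p)).
Setting ζ = 0.3755: √(8.9K_p) = 8.3/(2·0.3755) = 11.05, so K_p = 122.1/8.9 = 13.7.

K_p = 13.7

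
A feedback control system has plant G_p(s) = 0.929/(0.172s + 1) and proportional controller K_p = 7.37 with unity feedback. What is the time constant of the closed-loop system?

τ = 0.0219 s

Closed loop: T(s) = K_p·G_p/(1+K_p·G_p) = 6.847/(0.172s + 1 + 6.847), with pole at s = −(1 + 6.847)/0.172 = −45.62.
Closed-loop time constant τ = 1/45.62 = 0.0219 s.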